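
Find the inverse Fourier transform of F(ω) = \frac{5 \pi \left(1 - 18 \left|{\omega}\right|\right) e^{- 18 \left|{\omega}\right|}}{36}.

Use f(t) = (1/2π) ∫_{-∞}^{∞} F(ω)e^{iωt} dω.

f(t) = \frac{5 t^{2}}{\left(t^{2} + 324\right)^{2}}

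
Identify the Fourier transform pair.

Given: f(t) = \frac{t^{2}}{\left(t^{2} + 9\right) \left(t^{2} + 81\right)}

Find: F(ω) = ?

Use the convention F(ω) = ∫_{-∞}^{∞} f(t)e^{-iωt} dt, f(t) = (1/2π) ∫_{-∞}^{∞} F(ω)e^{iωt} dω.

F(ω) = \frac{\pi \left(3 - e^{6 \left|{\omega}\right|}\right) e^{- 9 \left|{\omega}\right|}}{24}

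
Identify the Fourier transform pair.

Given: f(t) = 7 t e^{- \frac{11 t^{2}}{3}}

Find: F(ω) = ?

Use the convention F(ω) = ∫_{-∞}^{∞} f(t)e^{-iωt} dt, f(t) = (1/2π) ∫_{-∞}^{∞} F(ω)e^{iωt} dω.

F(ω) = - \frac{21 \sqrt{33} i \sqrt{\pi} \omega e^{- \frac{3 \omega^{2}}{44}}}{242}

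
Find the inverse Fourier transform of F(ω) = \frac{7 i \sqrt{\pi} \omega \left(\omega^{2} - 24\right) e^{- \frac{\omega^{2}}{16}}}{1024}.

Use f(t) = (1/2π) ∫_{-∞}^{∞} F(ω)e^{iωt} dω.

f(t) = 7 t^{3} e^{- 4 t^{2}}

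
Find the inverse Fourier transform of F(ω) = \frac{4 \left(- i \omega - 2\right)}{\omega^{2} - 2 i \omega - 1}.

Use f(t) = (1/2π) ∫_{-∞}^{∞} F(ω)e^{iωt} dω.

f(t) = 4 \left(t + 1\right) e^{- t} u\left(t\right)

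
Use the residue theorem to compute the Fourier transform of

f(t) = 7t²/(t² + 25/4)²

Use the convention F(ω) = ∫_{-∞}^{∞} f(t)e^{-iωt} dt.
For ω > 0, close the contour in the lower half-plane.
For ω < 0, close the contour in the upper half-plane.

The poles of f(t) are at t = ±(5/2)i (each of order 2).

Let g(z) = f(z)e^{-iωz}; for large |z| the factor e^{-iωz} decays in the lower half-plane when ω > 0 and in the upper half-plane when ω < 0.

Case ω > 0 (lower half-plane, clockwise contour ⇒ F(ω) = -2πi·ΣRes):
  Res_{z = - \frac{5 i}{2}} g(z) = \frac{7 i \left(2 - 5 \omega\right) e^{- \frac{5 \omega}{2}}}{20} (pole of order 2)
  F(ω) = -2πi·ΣRes = \frac{7 \pi \left(2 - 5 \omega\right) e^{- \frac{5 \omega}{2}}}{10}

Case ω < 0 (upper half-plane, counterclockwise contour ⇒ F(ω) = +2πi·ΣRes):
  Res_{z = \frac{5 i}{2}} g(z) = \frac{7 i \left(- 5 \omega - 2\right) e^{\frac{5 \omega}{2}}}{20} (pole of order 2)
  F(ω) = 2πi·ΣRes = \frac{7 \pi \left(5 \omega + 2\right) e^{\frac{5 \omega}{2}}}{10}

Both cases combine into a single formula in |ω|:

F(ω) = \frac{7 \pi \left(2 - 5 \left|{\omega}\right|\right) e^{- \frac{5 \left|{\omega}\right|}{2}}}{10}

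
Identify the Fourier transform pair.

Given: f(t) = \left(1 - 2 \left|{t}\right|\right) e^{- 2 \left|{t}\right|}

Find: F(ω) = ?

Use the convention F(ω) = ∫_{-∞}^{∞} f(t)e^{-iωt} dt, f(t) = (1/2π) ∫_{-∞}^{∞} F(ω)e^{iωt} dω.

F(ω) = \frac{8 \omega^{2}}{\left(\omega^{2} + 4\right)^{2}}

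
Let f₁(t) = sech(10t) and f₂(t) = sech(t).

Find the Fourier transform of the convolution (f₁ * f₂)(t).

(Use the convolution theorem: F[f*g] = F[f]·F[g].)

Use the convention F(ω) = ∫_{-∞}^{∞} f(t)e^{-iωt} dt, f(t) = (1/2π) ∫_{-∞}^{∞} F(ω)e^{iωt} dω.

F[f₁*f₂](ω) = \frac{\pi^{2}}{10 \cosh{\left(\frac{\pi \omega}{20} \right)} \cosh{\left(\frac{\pi \omega}{2} \right)}}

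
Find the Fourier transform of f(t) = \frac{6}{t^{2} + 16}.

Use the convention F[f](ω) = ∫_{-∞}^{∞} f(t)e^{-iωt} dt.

F(ω) = \frac{3 \pi e^{- 4 \left|{\omega}\right|}}{2}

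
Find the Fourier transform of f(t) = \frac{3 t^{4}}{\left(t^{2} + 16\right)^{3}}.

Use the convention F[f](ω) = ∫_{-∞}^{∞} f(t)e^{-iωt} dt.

F(ω) = \frac{3 \pi \left(16 \omega^{2} - 20 \left|{\omega}\right| + 3\right) e^{- 4 \left|{\omega}\right|}}{32}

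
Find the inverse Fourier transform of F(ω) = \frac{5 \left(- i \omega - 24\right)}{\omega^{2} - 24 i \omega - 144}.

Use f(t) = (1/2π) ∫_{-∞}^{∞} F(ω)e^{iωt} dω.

f(t) = 5 \left(12 t + 1\right) e^{- 12 t} u\left(t\right)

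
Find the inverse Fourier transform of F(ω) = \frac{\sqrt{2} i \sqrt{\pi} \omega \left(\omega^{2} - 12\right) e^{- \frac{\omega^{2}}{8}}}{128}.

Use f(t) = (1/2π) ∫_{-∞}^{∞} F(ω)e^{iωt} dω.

f(t) = t^{3} e^{- 2 t^{2}}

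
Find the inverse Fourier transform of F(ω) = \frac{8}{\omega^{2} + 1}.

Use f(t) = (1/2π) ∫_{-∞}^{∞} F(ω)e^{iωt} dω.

f(t) = 4 e^{- \left|{t}\right|}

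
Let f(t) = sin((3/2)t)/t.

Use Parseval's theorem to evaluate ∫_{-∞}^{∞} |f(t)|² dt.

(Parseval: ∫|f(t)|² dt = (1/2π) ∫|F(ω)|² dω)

∫|f(t)|² dt = \frac{3 \pi}{2}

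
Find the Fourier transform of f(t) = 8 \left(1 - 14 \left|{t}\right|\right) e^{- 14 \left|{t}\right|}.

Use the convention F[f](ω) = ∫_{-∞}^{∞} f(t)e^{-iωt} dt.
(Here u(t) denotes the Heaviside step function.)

F(ω) = \frac{448 \omega^{2}}{\left(\omega^{2} + 196\right)^{2}}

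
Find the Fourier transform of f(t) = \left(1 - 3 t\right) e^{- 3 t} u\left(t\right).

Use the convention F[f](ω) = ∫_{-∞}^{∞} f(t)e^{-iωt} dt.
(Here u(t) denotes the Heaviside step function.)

F(ω) = \frac{i \omega}{- \omega^{2} + 6 i \omega + 9}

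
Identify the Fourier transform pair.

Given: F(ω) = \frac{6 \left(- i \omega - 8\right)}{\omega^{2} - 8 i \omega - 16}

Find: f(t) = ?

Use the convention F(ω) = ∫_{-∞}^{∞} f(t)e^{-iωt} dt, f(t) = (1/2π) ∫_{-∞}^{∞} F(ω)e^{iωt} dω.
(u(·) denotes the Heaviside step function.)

f(t) = 6 \left(4 t + 1\right) e^{- 4 t} u\left(t\right)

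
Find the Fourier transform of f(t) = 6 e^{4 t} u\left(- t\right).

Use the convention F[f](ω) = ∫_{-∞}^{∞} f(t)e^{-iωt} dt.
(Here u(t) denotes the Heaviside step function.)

F(ω) = - \frac{6}{i \omega - 4}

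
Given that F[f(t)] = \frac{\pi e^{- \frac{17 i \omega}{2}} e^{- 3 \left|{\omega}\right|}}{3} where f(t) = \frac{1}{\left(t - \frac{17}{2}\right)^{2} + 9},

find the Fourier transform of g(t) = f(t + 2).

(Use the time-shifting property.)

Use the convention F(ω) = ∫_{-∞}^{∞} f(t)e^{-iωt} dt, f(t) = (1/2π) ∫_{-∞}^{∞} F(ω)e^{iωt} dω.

F[g](ω) = \frac{\pi e^{- \frac{13 i \omega}{2} - 3 \left|{\omega}\right|}}{3}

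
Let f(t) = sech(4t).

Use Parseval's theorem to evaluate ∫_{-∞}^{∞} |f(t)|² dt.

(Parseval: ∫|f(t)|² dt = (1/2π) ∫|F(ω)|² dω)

∫|f(t)|² dt = \frac{1}{2}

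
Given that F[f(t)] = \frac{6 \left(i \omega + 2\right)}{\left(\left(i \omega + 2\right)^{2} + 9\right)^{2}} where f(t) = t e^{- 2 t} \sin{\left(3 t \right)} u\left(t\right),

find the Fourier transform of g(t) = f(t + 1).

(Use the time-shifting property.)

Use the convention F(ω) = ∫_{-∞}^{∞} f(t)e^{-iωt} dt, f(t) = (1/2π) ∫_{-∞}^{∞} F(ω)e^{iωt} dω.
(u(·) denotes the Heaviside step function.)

F[g](ω) = \frac{6 \left(i \omega + 2\right) e^{i \omega}}{\left(\left(i \omega + 2\right)^{2} + 9\right)^{2}}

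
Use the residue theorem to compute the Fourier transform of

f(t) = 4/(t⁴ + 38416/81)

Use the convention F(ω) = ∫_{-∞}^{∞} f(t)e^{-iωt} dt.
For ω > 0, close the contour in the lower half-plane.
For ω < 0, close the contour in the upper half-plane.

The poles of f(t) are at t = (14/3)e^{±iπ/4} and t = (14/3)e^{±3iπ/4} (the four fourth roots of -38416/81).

Let g(z) = f(z)e^{-iωz}; for large |z| the factor e^{-iωz} decays in the lower half-plane when ω > 0 and in the upper half-plane when ω < 0.

Case ω > 0 (lower half-plane, clockwise contour ⇒ F(ω) = -2πi·ΣRes):
  Res_{z = - \frac{7 \sqrt{2}}{3} - \frac{7 \sqrt{2} i}{3}} g(z) = \frac{27 \sqrt{2} i \left(1 - i\right) e^{\frac{7 \sqrt{2} \omega \left(-1 + i\right)}{3}}}{5488}
  Res_{z = \frac{7 \sqrt{2}}{3} - \frac{7 \sqrt{2} i}{3}} g(z) = \frac{27 \sqrt{2} i \left(1 + i\right) e^{- \frac{7 \sqrt{2} \omega \left(1 + i\right)}{3}}}{5488}
  F(ω) = -2πi·ΣRes = \frac{27 \sqrt{2} \pi \left(1 - i\right) \left(e^{\frac{14 \sqrt{2} i \omega}{3}} + i\right) e^{- \frac{7 \sqrt{2} \omega \left(1 + i\right)}{3}}}{2744} = \frac{27 \pi e^{- \frac{7 \sqrt{2} \omega}{3}} \sin{\left(\frac{7 \sqrt{2} \omega}{3} + \frac{\pi}{4} \right)}}{686}

Case ω < 0 (upper half-plane, counterclockwise contour ⇒ F(ω) = +2πi·ΣRes):
  Res_{z = \frac{7 \sqrt{2}}{3} + \frac{7 \sqrt{2} i}{3}} g(z) = \frac{27 \sqrt{2} i \left(-1 + i\right) e^{\frac{7 \sqrt{2} \omega \left(1 - i\right)}{3}}}{5488}
  Res_{z = - \frac{7 \sqrt{2}}{3} + \frac{7 \sqrt{2} i}{3}} g(z) = \frac{27 \sqrt{2} \left(1 - i\right) e^{\frac{7 \sqrt{2} \omega \left(1 + i\right)}{3}}}{5488}
  F(ω) = 2πi·ΣRes = - \frac{27 \sqrt{2} i \pi \left(i \left(1 - i\right) e^{\frac{7 \sqrt{2} \omega \left(1 - i\right)}{3}} - \left(1 - i\right) e^{\frac{7 \sqrt{2} \omega \left(1 + i\right)}{3}}\right)}{2744} = \frac{27 \pi e^{\frac{7 \sqrt{2} \omega}{3}} \cos{\left(\frac{7 \sqrt{2} \omega}{3} + \frac{\pi}{4} \right)}}{686}

Both cases combine into a single formula in |ω|:

F(ω) = \frac{27 \pi e^{- \frac{7 \sqrt{2} \left|{\omega}\right|}{3}} \sin{\left(\frac{7 \sqrt{2} \left|{\omega}\right|}{3} + \frac{\pi}{4} \right)}}{686}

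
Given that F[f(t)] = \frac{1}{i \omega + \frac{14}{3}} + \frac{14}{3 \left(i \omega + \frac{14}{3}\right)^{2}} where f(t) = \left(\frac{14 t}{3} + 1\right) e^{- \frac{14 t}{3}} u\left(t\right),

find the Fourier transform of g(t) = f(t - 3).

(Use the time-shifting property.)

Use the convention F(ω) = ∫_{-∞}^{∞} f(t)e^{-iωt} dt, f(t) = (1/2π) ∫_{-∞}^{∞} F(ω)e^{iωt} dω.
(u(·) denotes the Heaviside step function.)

F[g](ω) = \frac{3 \left(- 3 i \omega - 28\right) e^{- 3 i \omega}}{9 \omega^{2} - 84 i \omega - 196}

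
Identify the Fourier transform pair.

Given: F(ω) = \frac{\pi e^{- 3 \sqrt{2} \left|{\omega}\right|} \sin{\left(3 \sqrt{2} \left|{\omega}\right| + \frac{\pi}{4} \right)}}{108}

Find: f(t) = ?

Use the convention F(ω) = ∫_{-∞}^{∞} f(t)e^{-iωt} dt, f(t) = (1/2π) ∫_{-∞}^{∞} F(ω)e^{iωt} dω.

f(t) = \frac{2}{t^{4} + 1296}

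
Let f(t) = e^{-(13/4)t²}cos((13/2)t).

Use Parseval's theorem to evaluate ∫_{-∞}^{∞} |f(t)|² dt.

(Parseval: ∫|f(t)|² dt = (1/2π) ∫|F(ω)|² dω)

∫|f(t)|² dt = \frac{\sqrt{26} \sqrt{\pi} \left(1 + e^{\frac{13}{2}}\right)}{26 e^{\frac{13}{2}}}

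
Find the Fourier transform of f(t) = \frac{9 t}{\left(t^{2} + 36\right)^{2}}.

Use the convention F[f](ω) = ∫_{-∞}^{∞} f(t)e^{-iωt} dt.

F(ω) = - \frac{3 i \pi \omega e^{- 6 \left|{\omega}\right|}}{4}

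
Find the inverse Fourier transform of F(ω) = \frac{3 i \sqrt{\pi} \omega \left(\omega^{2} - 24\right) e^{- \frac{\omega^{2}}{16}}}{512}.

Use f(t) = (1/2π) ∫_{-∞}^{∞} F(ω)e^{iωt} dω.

f(t) = 6 t^{3} e^{- 4 t^{2}}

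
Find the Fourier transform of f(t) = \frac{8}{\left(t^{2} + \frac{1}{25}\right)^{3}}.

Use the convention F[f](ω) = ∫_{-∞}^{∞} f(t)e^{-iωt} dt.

F(ω) = 125 \pi \left(\omega^{2} + 15 \left|{\omega}\right| + 75\right) e^{- \frac{\left|{\omega}\right|}{5}}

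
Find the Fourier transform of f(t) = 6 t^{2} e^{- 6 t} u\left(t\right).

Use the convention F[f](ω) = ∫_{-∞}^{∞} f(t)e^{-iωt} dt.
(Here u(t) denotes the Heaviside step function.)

F(ω) = \frac{12}{\left(i \omega + 6\right)^{3}}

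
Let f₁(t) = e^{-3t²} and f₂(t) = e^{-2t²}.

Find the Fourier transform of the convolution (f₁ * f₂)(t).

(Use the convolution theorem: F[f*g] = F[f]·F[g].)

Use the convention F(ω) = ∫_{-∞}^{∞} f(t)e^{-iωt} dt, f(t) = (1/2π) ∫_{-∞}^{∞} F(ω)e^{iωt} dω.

F[f₁*f₂](ω) = \frac{\sqrt{6} \pi e^{- \frac{5 \omega^{2}}{24}}}{6}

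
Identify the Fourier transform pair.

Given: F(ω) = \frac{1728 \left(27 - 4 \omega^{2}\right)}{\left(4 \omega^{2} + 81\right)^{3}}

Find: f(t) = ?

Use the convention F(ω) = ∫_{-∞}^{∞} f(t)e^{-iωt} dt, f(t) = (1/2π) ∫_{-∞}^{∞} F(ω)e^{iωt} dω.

f(t) = 2 t^{2} e^{- \frac{9 \left|{t}\right|}{2}}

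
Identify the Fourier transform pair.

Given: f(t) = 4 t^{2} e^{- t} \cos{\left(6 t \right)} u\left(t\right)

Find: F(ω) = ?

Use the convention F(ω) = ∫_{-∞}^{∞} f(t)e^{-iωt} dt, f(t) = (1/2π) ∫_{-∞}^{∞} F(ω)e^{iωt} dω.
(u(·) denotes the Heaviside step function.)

F(ω) = \frac{8 \left(- 108 i \omega + \left(i \omega + 1\right)^{3} - 108\right)}{\left(\left(i \omega + 1\right)^{2} + 36\right)^{3}}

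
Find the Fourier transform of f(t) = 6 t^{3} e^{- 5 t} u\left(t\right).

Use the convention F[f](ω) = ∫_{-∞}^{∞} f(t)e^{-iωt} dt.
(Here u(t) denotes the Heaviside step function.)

F(ω) = \frac{36}{\left(i \omega + 5\right)^{4}}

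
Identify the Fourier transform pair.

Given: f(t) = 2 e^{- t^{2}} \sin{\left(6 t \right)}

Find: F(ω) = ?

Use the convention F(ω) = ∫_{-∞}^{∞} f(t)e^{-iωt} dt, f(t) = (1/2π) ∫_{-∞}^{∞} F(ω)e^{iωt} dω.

F(ω) = i \sqrt{\pi} \left(1 - e^{6 \omega}\right) e^{- \frac{\omega^{2}}{4} - 3 \omega - 9}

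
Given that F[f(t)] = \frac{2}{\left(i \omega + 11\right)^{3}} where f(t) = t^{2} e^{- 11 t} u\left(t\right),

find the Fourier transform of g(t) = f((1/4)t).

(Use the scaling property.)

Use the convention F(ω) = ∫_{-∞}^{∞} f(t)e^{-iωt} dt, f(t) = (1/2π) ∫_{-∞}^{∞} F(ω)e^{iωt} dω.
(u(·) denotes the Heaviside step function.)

F[g](ω) = \frac{8}{\left(4 i \omega + 11\right)^{3}}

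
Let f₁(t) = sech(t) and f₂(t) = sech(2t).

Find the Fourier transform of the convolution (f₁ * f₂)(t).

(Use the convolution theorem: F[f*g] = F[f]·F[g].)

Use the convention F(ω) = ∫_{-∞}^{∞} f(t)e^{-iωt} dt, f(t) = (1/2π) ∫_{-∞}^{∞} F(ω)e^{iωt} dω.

F[f₁*f₂](ω) = \frac{2 \pi^{2} \sinh{\left(\frac{\pi \omega}{4} \right)}}{\sinh{\left(\pi \omega \right)}}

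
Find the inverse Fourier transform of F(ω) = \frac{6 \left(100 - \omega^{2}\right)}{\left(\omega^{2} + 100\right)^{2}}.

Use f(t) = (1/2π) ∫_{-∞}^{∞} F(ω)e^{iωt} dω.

f(t) = 3 e^{- 10 \left|{t}\right|} \left|{t}\right|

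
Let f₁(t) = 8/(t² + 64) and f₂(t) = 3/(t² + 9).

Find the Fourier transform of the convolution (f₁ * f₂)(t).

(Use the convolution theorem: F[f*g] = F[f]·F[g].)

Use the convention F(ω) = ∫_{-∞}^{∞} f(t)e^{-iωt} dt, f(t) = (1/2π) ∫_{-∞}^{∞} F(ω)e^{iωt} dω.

F[f₁*f₂](ω) = \pi^{2} e^{- 11 \left|{\omega}\right|}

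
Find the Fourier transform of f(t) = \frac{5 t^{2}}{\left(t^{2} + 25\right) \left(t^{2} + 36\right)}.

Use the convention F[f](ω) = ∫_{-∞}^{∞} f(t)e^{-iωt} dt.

F(ω) = \frac{5 \pi \left(6 - 5 e^{\left|{\omega}\right|}\right) e^{- 6 \left|{\omega}\right|}}{11}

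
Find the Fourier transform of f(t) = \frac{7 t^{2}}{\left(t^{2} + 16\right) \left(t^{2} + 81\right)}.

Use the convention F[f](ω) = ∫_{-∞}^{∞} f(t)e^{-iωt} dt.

F(ω) = \frac{7 \pi \left(9 - 4 e^{5 \left|{\omega}\right|}\right) e^{- 9 \left|{\omega}\right|}}{65}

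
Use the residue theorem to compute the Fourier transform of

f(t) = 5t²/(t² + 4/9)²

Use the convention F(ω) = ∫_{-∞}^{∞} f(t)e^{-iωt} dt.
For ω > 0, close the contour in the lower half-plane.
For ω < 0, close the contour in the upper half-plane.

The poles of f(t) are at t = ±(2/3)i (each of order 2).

Let g(z) = f(z)e^{-iωz}; for large |z| the factor e^{-iωz} decays in the lower half-plane when ω > 0 and in the upper half-plane when ω < 0.

Case ω > 0 (lower half-plane, clockwise contour ⇒ F(ω) = -2πi·ΣRes):
  Res_{z = - \frac{2 i}{3}} g(z) = \frac{5 i \left(3 - 2 \omega\right) e^{- \frac{2 \omega}{3}}}{8} (pole of order 2)
  F(ω) = -2πi·ΣRes = \frac{5 \pi \left(3 - 2 \omega\right) e^{- \frac{2 \omega}{3}}}{4}

Case ω < 0 (upper half-plane, counterclockwise contour ⇒ F(ω) = +2πi·ΣRes):
  Res_{z = \frac{2 i}{3}} g(z) = \frac{5 i \left(- 2 \omega - 3\right) e^{\frac{2 \omega}{3}}}{8} (pole of order 2)
  F(ω) = 2πi·ΣRes = \frac{5 \pi \left(2 \omega + 3\right) e^{\frac{2 \omega}{3}}}{4}

Both cases combine into a single formula in |ω|:

F(ω) = \frac{5 \pi \left(3 - 2 \left|{\omega}\right|\right) e^{- \frac{2 \left|{\omega}\right|}{3}}}{4}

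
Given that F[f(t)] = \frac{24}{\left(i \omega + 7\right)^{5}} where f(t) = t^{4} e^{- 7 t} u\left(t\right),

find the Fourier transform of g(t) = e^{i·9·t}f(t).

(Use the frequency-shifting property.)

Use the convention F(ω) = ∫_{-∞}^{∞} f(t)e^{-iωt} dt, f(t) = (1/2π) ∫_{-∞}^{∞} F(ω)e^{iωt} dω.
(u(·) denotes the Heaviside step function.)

F[g](ω) = \frac{24}{\left(i \left(\omega - 9\right) + 7\right)^{5}}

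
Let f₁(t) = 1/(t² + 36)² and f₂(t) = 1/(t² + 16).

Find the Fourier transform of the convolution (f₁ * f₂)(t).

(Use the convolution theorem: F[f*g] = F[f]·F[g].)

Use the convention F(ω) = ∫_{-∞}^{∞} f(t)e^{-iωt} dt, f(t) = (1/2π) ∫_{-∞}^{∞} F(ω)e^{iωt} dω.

F[f₁*f₂](ω) = \frac{\pi^{2} \left(6 \left|{\omega}\right| + 1\right) e^{- 10 \left|{\omega}\right|}}{1728}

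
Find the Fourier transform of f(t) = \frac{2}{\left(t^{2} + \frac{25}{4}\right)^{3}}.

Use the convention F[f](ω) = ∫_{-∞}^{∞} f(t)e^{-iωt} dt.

F(ω) = \frac{2 \pi \left(25 \omega^{2} + 30 \left|{\omega}\right| + 12\right) e^{- \frac{5 \left|{\omega}\right|}{2}}}{3125}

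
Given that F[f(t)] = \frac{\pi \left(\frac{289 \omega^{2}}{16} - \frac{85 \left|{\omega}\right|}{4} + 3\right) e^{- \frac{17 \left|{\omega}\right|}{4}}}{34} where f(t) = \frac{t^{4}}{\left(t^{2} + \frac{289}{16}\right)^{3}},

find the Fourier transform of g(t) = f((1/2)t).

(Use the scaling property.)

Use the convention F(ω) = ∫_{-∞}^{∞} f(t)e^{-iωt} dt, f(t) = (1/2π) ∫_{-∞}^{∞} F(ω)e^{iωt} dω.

F[g](ω) = \frac{\pi \left(289 \omega^{2} - 170 \left|{\omega}\right| + 12\right) e^{- \frac{17 \left|{\omega}\right|}{2}}}{68}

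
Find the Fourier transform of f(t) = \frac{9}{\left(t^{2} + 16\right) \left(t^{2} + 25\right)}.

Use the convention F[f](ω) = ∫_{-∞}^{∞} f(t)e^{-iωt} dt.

F(ω) = \frac{\pi \left(5 e^{\left|{\omega}\right|} - 4\right) e^{- 5 \left|{\omega}\right|}}{20}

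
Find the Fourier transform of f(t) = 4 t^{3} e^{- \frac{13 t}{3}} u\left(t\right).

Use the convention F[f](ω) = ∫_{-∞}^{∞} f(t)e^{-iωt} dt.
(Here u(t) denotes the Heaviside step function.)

F(ω) = \frac{1944}{\left(3 i \omega + 13\right)^{4}}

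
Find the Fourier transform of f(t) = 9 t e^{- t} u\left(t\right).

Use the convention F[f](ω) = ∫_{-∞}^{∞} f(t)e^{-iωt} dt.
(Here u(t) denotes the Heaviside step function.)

F(ω) = \frac{9}{\left(i \omega + 1\right)^{2}}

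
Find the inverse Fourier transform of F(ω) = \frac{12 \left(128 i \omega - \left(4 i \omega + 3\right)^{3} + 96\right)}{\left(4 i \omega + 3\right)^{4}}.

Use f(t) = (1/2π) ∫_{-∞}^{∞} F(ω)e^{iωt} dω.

f(t) = 3 \left(t^{2} - 1\right) e^{- \frac{3 t}{4}} u\left(t\right)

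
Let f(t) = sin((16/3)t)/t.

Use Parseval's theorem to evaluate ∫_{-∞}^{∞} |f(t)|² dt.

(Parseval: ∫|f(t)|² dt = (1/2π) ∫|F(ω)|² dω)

∫|f(t)|² dt = \frac{16 \pi}{3}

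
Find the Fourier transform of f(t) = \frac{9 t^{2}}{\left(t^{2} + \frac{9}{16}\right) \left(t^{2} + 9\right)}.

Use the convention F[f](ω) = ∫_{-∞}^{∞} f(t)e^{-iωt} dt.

F(ω) = \frac{16 \pi e^{- 3 \left|{\omega}\right|}}{5} - \frac{4 \pi e^{- \frac{3 \left|{\omega}\right|}{4}}}{5}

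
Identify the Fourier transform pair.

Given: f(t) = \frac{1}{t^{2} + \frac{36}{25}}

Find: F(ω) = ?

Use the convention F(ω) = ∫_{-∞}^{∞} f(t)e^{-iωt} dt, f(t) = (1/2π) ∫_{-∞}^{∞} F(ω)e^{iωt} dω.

F(ω) = \frac{5 \pi e^{- \frac{6 \left|{\omega}\right|}{5}}}{6}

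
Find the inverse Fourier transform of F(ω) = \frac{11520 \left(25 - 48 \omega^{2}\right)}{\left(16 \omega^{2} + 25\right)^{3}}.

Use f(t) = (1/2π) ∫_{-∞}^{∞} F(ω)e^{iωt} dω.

f(t) = 9 t^{2} e^{- \frac{5 \left|{t}\right|}{4}}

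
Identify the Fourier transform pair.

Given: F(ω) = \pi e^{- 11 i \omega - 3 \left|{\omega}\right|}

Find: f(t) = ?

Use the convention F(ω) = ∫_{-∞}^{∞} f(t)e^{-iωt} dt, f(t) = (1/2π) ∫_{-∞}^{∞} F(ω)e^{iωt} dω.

f(t) = \frac{3}{\left(t - 11\right)^{2} + 9}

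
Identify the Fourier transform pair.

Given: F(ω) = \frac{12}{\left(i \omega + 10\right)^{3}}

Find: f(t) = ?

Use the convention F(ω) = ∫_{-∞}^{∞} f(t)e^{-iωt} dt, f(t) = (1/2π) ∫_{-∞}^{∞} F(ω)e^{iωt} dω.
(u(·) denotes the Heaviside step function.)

f(t) = 6 t^{2} e^{- 10 t} u\left(t\right)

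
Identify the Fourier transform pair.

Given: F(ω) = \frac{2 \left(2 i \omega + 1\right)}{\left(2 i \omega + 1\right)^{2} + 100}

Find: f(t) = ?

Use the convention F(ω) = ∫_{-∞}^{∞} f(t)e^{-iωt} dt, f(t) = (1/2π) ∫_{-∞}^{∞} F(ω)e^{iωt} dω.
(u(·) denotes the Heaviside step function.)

f(t) = e^{- \frac{t}{2}} \cos{\left(5 t \right)} u\left(t\right)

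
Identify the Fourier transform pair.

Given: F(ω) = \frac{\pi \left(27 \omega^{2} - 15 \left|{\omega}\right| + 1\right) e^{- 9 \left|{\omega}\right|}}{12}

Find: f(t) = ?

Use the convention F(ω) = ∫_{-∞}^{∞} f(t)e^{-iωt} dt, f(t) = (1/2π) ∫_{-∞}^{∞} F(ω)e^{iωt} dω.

f(t) = \frac{2 t^{4}}{\left(t^{2} + 81\right)^{3}}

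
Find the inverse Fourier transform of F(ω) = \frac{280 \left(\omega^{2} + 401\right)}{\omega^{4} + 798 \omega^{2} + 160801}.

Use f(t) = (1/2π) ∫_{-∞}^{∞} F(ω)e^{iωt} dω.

f(t) = 7 e^{- 20 \left|{t}\right|} \cos{\left(\left|{t}\right| \right)}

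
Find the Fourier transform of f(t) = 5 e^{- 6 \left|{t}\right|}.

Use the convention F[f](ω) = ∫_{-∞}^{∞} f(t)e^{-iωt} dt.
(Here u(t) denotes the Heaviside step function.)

F(ω) = \frac{60}{\omega^{2} + 36}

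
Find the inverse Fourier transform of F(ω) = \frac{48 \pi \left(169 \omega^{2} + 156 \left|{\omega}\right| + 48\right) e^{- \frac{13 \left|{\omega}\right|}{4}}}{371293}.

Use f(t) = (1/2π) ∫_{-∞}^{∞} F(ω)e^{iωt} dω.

f(t) = \frac{6}{\left(t^{2} + \frac{169}{16}\right)^{3}}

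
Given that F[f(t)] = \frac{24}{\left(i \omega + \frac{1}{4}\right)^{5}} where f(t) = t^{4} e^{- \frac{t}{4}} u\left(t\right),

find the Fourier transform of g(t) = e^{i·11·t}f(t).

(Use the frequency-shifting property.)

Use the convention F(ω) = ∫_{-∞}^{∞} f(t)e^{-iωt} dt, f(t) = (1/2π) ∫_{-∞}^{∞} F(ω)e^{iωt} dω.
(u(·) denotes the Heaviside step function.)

F[g](ω) = \frac{24576}{\left(4 i \left(\omega - 11\right) + 1\right)^{5}}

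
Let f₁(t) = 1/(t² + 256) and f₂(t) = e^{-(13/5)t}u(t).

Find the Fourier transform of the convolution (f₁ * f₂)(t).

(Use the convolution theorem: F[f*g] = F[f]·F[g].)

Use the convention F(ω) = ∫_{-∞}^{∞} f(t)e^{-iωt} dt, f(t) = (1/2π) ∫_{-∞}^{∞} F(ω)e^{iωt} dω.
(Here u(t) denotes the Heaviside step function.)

F[f₁*f₂](ω) = \frac{5 \pi e^{- 16 \left|{\omega}\right|}}{16 \left(5 i \omega + 13\right)}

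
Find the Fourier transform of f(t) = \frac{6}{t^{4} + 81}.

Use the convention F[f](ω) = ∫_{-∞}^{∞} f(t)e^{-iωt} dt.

F(ω) = \frac{2 \pi e^{- \frac{3 \sqrt{2} \left|{\omega}\right|}{2}} \sin{\left(\frac{3 \sqrt{2} \left|{\omega}\right|}{2} + \frac{\pi}{4} \right)}}{9}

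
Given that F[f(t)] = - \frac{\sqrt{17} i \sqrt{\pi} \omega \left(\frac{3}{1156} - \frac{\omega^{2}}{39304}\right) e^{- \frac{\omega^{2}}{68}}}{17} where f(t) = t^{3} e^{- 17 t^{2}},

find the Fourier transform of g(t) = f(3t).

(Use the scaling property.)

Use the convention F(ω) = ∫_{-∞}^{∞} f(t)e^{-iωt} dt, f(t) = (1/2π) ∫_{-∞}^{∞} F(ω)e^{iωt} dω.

F[g](ω) = \frac{\sqrt{17} i \sqrt{\pi} \omega \left(\omega^{2} - 918\right) e^{- \frac{\omega^{2}}{612}}}{54121608}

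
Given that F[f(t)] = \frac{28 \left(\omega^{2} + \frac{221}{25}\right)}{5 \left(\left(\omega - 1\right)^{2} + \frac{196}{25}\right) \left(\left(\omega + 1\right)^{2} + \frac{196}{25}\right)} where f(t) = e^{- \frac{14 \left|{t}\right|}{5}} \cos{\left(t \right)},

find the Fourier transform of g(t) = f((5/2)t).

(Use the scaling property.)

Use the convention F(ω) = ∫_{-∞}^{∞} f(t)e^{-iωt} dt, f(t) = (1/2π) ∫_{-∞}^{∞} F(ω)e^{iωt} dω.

F[g](ω) = \frac{56 \left(4 \omega^{2} + 221\right)}{16 \omega^{4} + 1368 \omega^{2} + 48841}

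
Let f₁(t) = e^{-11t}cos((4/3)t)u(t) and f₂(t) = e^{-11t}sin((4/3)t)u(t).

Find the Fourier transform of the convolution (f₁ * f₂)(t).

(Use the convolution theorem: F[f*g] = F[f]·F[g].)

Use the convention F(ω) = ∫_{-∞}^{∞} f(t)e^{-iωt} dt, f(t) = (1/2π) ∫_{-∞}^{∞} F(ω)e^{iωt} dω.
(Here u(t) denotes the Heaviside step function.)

F[f₁*f₂](ω) = \frac{108 \left(i \omega + 11\right)}{\left(9 \left(i \omega + 11\right)^{2} + 16\right)^{2}}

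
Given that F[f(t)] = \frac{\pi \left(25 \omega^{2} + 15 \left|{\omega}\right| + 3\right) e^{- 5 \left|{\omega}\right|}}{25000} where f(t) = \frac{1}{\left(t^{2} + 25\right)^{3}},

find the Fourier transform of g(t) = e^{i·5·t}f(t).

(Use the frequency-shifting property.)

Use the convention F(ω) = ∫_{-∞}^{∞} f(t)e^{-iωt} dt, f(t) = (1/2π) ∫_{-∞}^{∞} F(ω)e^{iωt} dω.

F[g](ω) = \frac{\pi \left(25 \left(\omega - 5\right)^{2} + 15 \left|{\omega - 5}\right| + 3\right) e^{- 5 \left|{\omega - 5}\right|}}{25000}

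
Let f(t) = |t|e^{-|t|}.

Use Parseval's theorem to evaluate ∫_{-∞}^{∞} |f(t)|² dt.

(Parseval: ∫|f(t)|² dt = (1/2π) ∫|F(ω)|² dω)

∫|f(t)|² dt = \frac{1}{2}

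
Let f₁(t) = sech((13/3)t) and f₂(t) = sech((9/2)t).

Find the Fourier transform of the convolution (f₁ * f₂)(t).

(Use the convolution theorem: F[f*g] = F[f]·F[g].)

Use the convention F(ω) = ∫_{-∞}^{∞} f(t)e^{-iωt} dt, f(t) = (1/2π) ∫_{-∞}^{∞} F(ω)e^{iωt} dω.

F[f₁*f₂](ω) = \frac{2 \pi^{2}}{39 \cosh{\left(\frac{\pi \omega}{9} \right)} \cosh{\left(\frac{3 \pi \omega}{26} \right)}}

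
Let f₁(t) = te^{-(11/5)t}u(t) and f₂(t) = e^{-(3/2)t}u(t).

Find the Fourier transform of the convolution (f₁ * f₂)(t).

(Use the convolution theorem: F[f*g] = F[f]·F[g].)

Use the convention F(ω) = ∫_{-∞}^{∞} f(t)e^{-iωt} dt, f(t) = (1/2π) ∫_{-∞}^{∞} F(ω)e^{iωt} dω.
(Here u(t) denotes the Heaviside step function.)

F[f₁*f₂](ω) = \frac{50}{\left(2 i \omega + 3\right) \left(5 i \omega + 11\right)^{2}}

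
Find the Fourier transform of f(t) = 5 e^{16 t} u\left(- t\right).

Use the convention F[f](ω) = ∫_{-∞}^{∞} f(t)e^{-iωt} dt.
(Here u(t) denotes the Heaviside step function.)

F(ω) = - \frac{5}{i \omega - 16}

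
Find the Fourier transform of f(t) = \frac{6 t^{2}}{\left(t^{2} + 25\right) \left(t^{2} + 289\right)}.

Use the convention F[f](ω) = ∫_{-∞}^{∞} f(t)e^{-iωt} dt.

F(ω) = \frac{\pi \left(17 - 5 e^{12 \left|{\omega}\right|}\right) e^{- 17 \left|{\omega}\right|}}{44}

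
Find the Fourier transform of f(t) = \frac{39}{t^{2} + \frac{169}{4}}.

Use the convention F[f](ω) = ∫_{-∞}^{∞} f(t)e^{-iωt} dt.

F(ω) = 6 \pi e^{- \frac{13 \left|{\omega}\right|}{2}}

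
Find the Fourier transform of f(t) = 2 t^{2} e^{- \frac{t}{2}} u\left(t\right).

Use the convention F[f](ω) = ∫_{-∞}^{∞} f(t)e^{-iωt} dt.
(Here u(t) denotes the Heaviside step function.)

F(ω) = \frac{32}{\left(2 i \omega + 1\right)^{3}}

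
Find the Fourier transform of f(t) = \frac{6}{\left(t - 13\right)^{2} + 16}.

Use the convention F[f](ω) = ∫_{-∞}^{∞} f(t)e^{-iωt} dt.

F(ω) = \frac{3 \pi e^{- 13 i \omega - 4 \left|{\omega}\right|}}{2}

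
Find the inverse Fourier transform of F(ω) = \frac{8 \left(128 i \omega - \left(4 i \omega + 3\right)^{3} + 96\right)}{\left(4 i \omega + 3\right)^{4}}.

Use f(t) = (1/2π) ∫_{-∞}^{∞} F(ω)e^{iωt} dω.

f(t) = 2 \left(t^{2} - 1\right) e^{- \frac{3 t}{4}} u\left(t\right)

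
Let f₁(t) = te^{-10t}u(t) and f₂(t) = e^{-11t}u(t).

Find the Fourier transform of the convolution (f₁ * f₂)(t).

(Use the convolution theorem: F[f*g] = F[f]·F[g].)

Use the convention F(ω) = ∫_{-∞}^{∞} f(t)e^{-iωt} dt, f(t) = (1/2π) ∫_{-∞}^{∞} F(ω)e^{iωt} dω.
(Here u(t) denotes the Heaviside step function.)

F[f₁*f₂](ω) = \frac{1}{\left(i \omega + 10\right)^{2} \left(i \omega + 11\right)}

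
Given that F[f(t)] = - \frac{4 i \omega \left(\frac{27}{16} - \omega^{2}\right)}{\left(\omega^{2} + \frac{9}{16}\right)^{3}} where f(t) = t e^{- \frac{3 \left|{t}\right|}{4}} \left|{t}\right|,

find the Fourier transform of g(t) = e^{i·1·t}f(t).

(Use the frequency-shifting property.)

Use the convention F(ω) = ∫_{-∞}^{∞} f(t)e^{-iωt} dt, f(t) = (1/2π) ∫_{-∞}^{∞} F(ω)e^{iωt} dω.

F[g](ω) = \frac{1024 i \left(\omega - 1\right) \left(16 \left(\omega - 1\right)^{2} - 27\right)}{\left(16 \left(\omega - 1\right)^{2} + 9\right)^{3}}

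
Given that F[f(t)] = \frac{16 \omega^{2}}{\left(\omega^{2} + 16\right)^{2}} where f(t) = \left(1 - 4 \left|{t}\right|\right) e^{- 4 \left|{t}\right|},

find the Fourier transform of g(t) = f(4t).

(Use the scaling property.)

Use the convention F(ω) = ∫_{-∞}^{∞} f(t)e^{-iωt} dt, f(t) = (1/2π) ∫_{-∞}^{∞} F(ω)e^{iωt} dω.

F[g](ω) = \frac{64 \omega^{2}}{\left(\omega^{2} + 256\right)^{2}}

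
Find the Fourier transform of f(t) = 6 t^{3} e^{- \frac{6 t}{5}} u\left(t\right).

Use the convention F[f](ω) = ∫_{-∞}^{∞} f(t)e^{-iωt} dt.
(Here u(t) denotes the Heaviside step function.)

F(ω) = \frac{22500}{\left(5 i \omega + 6\right)^{4}}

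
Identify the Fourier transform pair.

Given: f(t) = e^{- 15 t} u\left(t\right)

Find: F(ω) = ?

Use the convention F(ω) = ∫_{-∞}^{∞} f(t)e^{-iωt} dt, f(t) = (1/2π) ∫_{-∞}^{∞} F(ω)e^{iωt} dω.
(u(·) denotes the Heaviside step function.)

F(ω) = \frac{1}{i \omega + 15}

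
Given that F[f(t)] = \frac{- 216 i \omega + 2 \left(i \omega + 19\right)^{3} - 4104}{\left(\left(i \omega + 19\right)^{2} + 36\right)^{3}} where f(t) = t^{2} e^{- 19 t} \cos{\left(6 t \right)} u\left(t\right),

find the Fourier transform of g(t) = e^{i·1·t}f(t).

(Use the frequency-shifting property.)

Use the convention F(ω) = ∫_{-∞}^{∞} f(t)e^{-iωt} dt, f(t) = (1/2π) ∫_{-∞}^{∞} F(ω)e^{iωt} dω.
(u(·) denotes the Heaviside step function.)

F[g](ω) = \frac{2 \left(108 i \left(1 - \omega\right) + \left(i \left(\omega - 1\right) + 19\right)^{3} - 2052\right)}{\left(\left(i \left(\omega - 1\right) + 19\right)^{2} + 36\right)^{3}}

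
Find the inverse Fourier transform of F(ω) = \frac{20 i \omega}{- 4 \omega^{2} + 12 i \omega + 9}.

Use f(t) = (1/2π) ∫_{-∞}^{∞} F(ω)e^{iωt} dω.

f(t) = 5 \left(1 - \frac{3 t}{2}\right) e^{- \frac{3 t}{2}} u\left(t\right)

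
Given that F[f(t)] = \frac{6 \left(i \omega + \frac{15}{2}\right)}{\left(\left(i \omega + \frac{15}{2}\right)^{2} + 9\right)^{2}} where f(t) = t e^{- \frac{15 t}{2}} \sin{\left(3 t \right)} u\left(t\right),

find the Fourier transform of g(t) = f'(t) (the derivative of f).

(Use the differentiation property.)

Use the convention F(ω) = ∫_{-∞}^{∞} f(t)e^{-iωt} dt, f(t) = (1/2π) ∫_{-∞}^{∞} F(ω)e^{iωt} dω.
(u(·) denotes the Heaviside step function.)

F[g](ω) = \frac{48 i \omega \left(2 i \omega + 15\right)}{\left(\left(2 i \omega + 15\right)^{2} + 36\right)^{2}}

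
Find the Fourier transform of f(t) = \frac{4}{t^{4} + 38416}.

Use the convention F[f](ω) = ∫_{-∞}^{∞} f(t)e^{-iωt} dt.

F(ω) = \frac{\pi e^{- 7 \sqrt{2} \left|{\omega}\right|} \sin{\left(7 \sqrt{2} \left|{\omega}\right| + \frac{\pi}{4} \right)}}{686}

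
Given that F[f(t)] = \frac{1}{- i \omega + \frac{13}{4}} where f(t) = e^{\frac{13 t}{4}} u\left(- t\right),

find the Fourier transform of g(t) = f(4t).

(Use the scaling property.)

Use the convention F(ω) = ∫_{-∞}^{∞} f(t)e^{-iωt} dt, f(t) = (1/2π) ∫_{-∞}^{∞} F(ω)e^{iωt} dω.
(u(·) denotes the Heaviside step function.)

F[g](ω) = \frac{i}{\omega + 13 i}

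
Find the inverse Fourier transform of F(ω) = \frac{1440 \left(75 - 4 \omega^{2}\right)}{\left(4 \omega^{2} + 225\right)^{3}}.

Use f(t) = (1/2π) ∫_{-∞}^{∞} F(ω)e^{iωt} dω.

f(t) = t^{2} e^{- \frac{15 \left|{t}\right|}{2}}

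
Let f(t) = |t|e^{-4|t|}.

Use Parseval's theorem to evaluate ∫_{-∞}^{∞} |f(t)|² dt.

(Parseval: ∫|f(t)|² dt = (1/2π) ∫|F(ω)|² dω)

∫|f(t)|² dt = \frac{1}{128}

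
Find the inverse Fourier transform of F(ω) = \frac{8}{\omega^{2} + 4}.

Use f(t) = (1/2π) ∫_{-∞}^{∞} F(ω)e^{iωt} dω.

f(t) = 2 e^{- 2 \left|{t}\right|}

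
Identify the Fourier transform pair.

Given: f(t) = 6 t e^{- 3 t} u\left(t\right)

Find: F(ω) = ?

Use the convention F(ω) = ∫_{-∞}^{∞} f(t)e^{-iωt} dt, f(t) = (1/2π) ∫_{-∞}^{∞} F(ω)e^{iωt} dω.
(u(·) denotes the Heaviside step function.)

F(ω) = \frac{6}{\left(i \omega + 3\right)^{2}}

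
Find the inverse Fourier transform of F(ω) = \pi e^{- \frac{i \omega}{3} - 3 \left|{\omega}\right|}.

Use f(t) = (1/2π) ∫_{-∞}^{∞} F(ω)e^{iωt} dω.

f(t) = \frac{3}{\left(t - \frac{1}{3}\right)^{2} + 9}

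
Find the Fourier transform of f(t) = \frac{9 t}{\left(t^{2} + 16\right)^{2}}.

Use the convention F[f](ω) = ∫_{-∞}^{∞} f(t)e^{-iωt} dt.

F(ω) = - \frac{9 i \pi \omega e^{- 4 \left|{\omega}\right|}}{8}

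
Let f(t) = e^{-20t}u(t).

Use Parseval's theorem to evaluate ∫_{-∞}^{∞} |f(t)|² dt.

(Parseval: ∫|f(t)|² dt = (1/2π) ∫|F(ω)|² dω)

∫|f(t)|² dt = \frac{1}{40}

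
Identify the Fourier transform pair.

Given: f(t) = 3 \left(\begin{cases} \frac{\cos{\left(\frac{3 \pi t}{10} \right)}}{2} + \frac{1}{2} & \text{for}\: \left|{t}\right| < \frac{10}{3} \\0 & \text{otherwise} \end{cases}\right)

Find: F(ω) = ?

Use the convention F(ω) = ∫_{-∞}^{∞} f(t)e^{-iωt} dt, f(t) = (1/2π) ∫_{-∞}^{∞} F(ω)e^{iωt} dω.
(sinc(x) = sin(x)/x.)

F(ω) = - \frac{90 \pi^{2} \operatorname{sinc}{\left(\frac{10 \omega}{3} \right)}}{100 \omega^{2} - 9 \pi^{2}}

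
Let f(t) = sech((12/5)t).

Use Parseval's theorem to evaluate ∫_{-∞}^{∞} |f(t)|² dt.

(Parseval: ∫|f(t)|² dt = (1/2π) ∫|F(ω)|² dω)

∫|f(t)|² dt = \frac{5}{6}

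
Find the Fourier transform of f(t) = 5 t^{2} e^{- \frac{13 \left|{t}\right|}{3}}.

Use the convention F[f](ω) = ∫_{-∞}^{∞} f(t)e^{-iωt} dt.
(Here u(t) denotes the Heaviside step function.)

F(ω) = \frac{7020 \left(169 - 27 \omega^{2}\right)}{\left(9 \omega^{2} + 169\right)^{3}}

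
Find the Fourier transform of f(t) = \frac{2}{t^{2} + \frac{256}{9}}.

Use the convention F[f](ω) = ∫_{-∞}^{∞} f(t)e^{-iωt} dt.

F(ω) = \frac{3 \pi e^{- \frac{16 \left|{\omega}\right|}{3}}}{8}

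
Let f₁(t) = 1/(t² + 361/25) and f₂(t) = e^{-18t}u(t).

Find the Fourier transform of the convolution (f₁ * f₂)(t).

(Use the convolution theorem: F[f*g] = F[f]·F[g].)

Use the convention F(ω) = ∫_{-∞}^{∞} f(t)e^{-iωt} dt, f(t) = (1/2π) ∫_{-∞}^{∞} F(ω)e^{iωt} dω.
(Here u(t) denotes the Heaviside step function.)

F[f₁*f₂](ω) = \frac{5 \pi e^{- \frac{19 \left|{\omega}\right|}{5}}}{19 \left(i \omega + 18\right)}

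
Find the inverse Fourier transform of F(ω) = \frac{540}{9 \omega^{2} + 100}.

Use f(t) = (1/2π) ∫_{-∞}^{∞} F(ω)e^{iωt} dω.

f(t) = 9 e^{- \frac{10 \left|{t}\right|}{3}}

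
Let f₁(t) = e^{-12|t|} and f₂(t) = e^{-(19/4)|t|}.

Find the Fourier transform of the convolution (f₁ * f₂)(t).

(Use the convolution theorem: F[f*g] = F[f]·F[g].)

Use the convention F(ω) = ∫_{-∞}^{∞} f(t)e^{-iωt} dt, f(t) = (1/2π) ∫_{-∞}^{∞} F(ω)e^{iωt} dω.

F[f₁*f₂](ω) = \frac{3648}{\left(\omega^{2} + 144\right) \left(16 \omega^{2} + 361\right)}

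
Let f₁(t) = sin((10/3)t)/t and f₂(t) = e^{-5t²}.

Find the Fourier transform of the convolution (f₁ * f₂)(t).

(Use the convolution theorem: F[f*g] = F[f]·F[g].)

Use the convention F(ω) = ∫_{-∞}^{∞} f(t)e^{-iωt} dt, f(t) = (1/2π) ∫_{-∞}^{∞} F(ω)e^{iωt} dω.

F[f₁*f₂](ω) = \begin{cases} \frac{\sqrt{5} \pi^{\frac{3}{2}} e^{- \frac{\omega^{2}}{20}}}{5} & \text{for}\: \omega > - \frac{10}{3} \wedge \omega < \frac{10}{3} \\0 & \text{otherwise} \end{cases}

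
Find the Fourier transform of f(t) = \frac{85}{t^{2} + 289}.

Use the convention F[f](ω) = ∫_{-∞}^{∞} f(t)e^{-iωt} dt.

F(ω) = 5 \pi e^{- 17 \left|{\omega}\right|}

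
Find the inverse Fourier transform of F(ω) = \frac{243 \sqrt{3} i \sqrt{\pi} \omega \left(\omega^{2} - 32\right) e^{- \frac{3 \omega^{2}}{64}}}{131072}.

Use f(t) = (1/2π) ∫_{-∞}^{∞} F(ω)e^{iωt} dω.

f(t) = 9 t^{3} e^{- \frac{16 t^{2}}{3}}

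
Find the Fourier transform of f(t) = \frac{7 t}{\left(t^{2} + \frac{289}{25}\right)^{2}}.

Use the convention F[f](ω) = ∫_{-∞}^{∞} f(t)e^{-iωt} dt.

F(ω) = - \frac{35 i \pi \omega e^{- \frac{17 \left|{\omega}\right|}{5}}}{34}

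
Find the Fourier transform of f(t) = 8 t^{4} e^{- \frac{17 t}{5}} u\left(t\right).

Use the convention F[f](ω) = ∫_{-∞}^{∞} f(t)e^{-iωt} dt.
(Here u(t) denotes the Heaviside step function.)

F(ω) = \frac{600000}{\left(5 i \omega + 17\right)^{5}}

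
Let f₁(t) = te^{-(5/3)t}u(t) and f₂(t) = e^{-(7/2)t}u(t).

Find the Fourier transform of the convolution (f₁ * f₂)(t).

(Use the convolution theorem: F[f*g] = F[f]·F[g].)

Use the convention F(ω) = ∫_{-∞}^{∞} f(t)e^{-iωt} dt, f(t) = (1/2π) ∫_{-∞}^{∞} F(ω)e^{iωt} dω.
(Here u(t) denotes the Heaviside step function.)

F[f₁*f₂](ω) = \frac{18}{\left(2 i \omega + 7\right) \left(3 i \omega + 5\right)^{2}}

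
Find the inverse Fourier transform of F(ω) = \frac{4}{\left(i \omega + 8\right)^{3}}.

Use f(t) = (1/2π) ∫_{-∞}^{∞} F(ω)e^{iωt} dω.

f(t) = 2 t^{2} e^{- 8 t} u\left(t\right)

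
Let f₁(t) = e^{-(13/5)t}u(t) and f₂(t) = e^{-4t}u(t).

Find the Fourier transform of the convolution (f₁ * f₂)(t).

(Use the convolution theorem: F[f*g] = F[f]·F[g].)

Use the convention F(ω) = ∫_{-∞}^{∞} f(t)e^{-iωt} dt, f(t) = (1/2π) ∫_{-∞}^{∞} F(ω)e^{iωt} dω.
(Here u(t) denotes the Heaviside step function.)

F[f₁*f₂](ω) = \frac{5}{\left(i \omega + 4\right) \left(5 i \omega + 13\right)}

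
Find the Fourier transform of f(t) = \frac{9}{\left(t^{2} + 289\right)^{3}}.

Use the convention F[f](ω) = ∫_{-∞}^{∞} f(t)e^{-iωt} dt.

F(ω) = \frac{9 \pi \left(289 \omega^{2} + 51 \left|{\omega}\right| + 3\right) e^{- 17 \left|{\omega}\right|}}{11358856}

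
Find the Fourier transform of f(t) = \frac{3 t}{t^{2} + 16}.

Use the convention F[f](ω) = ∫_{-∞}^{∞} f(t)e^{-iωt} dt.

F(ω) = - 3 i \pi e^{- 4 \left|{\omega}\right|} \operatorname{sign}{\left(\omega \right)}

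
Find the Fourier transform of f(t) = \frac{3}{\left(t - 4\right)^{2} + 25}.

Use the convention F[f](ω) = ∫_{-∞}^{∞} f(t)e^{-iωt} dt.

F(ω) = \frac{3 \pi e^{- 4 i \omega - 5 \left|{\omega}\right|}}{5}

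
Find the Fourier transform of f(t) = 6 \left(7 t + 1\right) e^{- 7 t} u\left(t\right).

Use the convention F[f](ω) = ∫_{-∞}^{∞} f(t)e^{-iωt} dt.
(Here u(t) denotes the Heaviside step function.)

F(ω) = \frac{6 \left(- i \omega - 14\right)}{\omega^{2} - 14 i \omega - 49}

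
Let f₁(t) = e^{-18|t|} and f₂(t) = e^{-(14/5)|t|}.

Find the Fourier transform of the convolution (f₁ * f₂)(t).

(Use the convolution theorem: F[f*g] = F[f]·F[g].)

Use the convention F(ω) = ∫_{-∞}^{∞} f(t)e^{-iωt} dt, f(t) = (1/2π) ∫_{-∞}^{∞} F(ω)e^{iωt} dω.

F[f₁*f₂](ω) = \frac{5040}{\left(\omega^{2} + 324\right) \left(25 \omega^{2} + 196\right)}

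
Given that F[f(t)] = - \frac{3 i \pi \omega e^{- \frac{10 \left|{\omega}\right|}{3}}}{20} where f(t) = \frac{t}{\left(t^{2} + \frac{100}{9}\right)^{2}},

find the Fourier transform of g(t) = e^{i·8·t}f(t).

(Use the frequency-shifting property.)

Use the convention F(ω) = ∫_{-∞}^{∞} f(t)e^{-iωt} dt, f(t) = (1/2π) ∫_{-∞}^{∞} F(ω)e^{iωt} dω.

F[g](ω) = \frac{3 i \pi \left(8 - \omega\right) e^{- \frac{10 \left|{\omega - 8}\right|}{3}}}{20}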